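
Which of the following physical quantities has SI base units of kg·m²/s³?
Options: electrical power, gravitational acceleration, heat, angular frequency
Checking the SI base units of each option:
  electrical power (P = IV): kg·m²/s³  ✓ matches
  gravitational acceleration (g = GM/r²): m/s²  ✗
  heat (Q = mcΔT): kg·m²/s²  ✗
  angular frequency (ω = 2πf): 1/s  ✗

Only electrical power has units kg·m²/s³.

Answer: electrical power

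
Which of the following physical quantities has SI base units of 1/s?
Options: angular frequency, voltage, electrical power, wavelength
Checking the SI base units of each option:
  angular frequency (ω = 2πf): 1/s  ✓ matches
  voltage (V = IR): kg·m²/(s³·A)  ✗
  electrical power (P = IV): kg·m²/s³  ✗
  wavelength (λ = v/f): m  ✗

Only angular frequency has units 1/s.

Answer: angular frequency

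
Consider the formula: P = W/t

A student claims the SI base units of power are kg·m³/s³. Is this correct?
Units of each symbol in P = W/t:
  W (work): kg·m²/s²
  t (time): s  → in the denominator, contributes 1/s

Multiplying the contributions: [kg·m²/s²] · [1/s]
Adding exponents of each base unit: kg: 1, m: 2, s: -3
SI base units of power: kg·m²/s³

The claimed units kg·m³/s³ (exponents kg: 1, m: 3, s: -3) do not match the derived units kg·m²/s³ (exponents kg: 1, m: 2, s: -3), so the claim is incorrect.

Answer: No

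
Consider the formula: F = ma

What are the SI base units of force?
Units of each symbol in F = ma:
  m (mass): kg
  a (acceleration): m/s²

Multiplying the contributions: [kg] · [m/s²]
Adding exponents of each base unit: kg: 1, m: 1, s: -2
SI base units of force: kg·m/s²

Answer: kg·m/s²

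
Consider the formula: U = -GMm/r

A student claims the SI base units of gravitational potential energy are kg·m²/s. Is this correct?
Units of each symbol in U = -GMm/r:
  G (gravitational constant): m³/(kg·s²)
  M (mass): kg
  m (mass): kg
  r (distance): m  → in the denominator, contributes 1/m
  The minus sign does not affect the units.

Multiplying the contributions: [m³/(kg·s²)] · [kg] · [kg] · [1/m]
Adding exponents of each base unit: kg: 1, m: 2, s: -2
SI base units of gravitational potential energy: kg·m²/s²

The claimed units kg·m²/s (exponents kg: 1, m: 2, s: -1) do not match the derived units kg·m²/s² (exponents kg: 1, m: 2, s: -2), so the claim is incorrect.

Answer: No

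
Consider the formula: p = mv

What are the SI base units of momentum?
Units of each symbol in p = mv:
  m (mass): kg
  v (velocity): m/s

Multiplying the contributions: [kg] · [m/s]
Adding exponents of each base unit: kg: 1, m: 1, s: -1
SI base units of momentum: kg·m/s

Answer: kg·m/s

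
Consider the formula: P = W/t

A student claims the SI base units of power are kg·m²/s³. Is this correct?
Units of each symbol in P = W/t:
  W (work): kg·m²/s²
  t (time): s  → in the denominator, contributes 1/s

Multiplying the contributions: [kg·m²/s²] · [1/s]
Adding exponents of each base unit: kg: 1, m: 2, s: -3
SI base units of power: kg·m²/s³

The claimed units kg·m²/s³ match the derived units, so the claim is correct.

Answer: Yes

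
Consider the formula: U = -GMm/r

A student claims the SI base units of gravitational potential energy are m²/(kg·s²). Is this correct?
Units of each symbol in U = -GMm/r:
  G (gravitational constant): m³/(kg·s²)
  M (mass): kg
  m (mass): kg
  r (distance): m  → in the denominator, contributes 1/m
  The minus sign does not affect the units.

Multiplying the contributions: [m³/(kg·s²)] · [kg] · [kg] · [1/m]
Adding exponents of each base unit: kg: 1, m: 2, s: -2
SI base units of gravitational potential energy: kg·m²/s²

The claimed units m²/(kg·s²) (exponents kg: -1, m: 2, s: -2) do not match the derived units kg·m²/s² (exponents kg: 1, m: 2, s: -2), so the claim is incorrect.

Answer: No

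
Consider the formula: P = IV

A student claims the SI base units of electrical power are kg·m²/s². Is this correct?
Units of each symbol in P = IV:
  I (current): A
  V (voltage, in volts): kg·m²/(s³·A)

Multiplying the contributions: [A] · [kg·m²/(s³·A)]
Adding exponents of each base unit: kg: 1, m: 2, s: -3
SI base units of electrical power: kg·m²/s³

The claimed units kg·m²/s² (exponents kg: 1, m: 2, s: -2) do not match the derived units kg·m²/s³ (exponents kg: 1, m: 2, s: -3), so the claim is incorrect.

Answer: No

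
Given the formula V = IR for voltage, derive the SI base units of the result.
Units of each symbol in V = IR:
  I (current): A
  R (resistance, in ohms): kg·m²/(s³·A²)

Multiplying the contributions: [A] · [kg·m²/(s³·A²)]
Adding exponents of each base unit: kg: 1, m: 2, s: -3, A: -1
SI base units of voltage: kg·m²/(s³·A)

Answer: kg·m²/(s³·A)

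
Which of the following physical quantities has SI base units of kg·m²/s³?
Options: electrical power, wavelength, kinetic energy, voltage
Checking the SI base units of each option:
  electrical power (P = IV): kg·m²/s³  ✓ matches
  wavelength (λ = v/f): m  ✗
  kinetic energy (E = ½mv²): kg·m²/s²  ✗
  voltage (V = IR): kg·m²/(s³·A)  ✗

Only electrical power has units kg·m²/s³.

Answer: electrical power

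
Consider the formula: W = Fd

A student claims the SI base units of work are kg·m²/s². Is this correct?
Units of each symbol in W = Fd:
  F (force): kg·m/s²
  d (displacement): m

Multiplying the contributions: [kg·m/s²] · [m]
Adding exponents of each base unit: kg: 1, m: 2, s: -2
SI base units of work: kg·m²/s²

The claimed units kg·m²/s² match the derived units, so the claim is correct.

Answer: Yes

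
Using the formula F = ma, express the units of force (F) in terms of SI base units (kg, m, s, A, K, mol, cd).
Units of each symbol in F = ma:
  m (mass): kg
  a (acceleration): m/s²

Multiplying the contributions: [kg] · [m/s²]
Adding exponents of each base unit: kg: 1, m: 1, s: -2
SI base units of force: kg·m/s²

Answer: kg·m/s²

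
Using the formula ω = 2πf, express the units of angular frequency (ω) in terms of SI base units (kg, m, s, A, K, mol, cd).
Units of each symbol in ω = 2πf:
  f (frequency): 1/s
  The factor 2π is dimensionless.

Multiplying the contributions: [1/s]
Adding exponents of each base unit: s: -1
SI base units of angular frequency: 1/s

Answer: 1/s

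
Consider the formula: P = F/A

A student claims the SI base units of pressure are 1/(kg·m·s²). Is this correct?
Units of each symbol in P = F/A:
  F (force): kg·m/s²
  A (area): m²  → in the denominator, contributes 1/m²

Multiplying the contributions: [kg·m/s²] · [1/m²]
Adding exponents of each base unit: kg: 1, m: -1, s: -2
SI base units of pressure: kg/(m·s²)

The claimed units 1/(kg·m·s²) (exponents kg: -1, m: -1, s: -2) do not match the derived units kg/(m·s²) (exponents kg: 1, m: -1, s: -2), so the claim is incorrect.

Answer: No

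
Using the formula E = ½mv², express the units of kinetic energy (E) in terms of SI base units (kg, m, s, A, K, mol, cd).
Units of each symbol in E = ½mv²:
  m (mass): kg
  v (speed): m/s  → to the power 2, contributes m²/s²
  The factor ½ is dimensionless.

Multiplying the contributions: [kg] · [m²/s²]
Adding exponents of each base unit: kg: 1, m: 2, s: -2
SI base units of kinetic energy: kg·m²/s²

Answer: kg·m²/s²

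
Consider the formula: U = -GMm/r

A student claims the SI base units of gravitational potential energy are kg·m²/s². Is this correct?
Units of each symbol in U = -GMm/r:
  G (gravitational constant): m³/(kg·s²)
  M (mass): kg
  m (mass): kg
  r (distance): m  → in the denominator, contributes 1/m
  The minus sign does not affect the units.

Multiplying the contributions: [m³/(kg·s²)] · [kg] · [kg] · [1/m]
Adding exponents of each base unit: kg: 1, m: 2, s: -2
SI base units of gravitational potential energy: kg·m²/s²

The claimed units kg·m²/s² match the derived units, so the claim is correct.

Answer: Yes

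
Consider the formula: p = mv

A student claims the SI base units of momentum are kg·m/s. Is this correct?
Units of each symbol in p = mv:
  m (mass): kg
  v (velocity): m/s

Multiplying the contributions: [kg] · [m/s]
Adding exponents of each base unit: kg: 1, m: 1, s: -1
SI base units of momentum: kg·m/s

The claimed units kg·m/s match the derived units, so the claim is correct.

Answer: Yes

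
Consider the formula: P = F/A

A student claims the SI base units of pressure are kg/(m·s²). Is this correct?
Units of each symbol in P = F/A:
  F (force): kg·m/s²
  A (area): m²  → in the denominator, contributes 1/m²

Multiplying the contributions: [kg·m/s²] · [1/m²]
Adding exponents of each base unit: kg: 1, m: -1, s: -2
SI base units of pressure: kg/(m·s²)

The claimed units kg/(m·s²) match the derived units, so the claim is correct.

Answer: Yes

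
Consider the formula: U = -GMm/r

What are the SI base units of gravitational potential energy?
Units of each symbol in U = -GMm/r:
  G (gravitational constant): m³/(kg·s²)
  M (mass): kg
  m (mass): kg
  r (distance): m  → in the denominator, contributes 1/m
  The minus sign does not affect the units.

Multiplying the contributions: [m³/(kg·s²)] · [kg] · [kg] · [1/m]
Adding exponents of each base unit: kg: 1, m: 2, s: -2
SI base units of gravitational potential energy: kg·m²/s²

Answer: kg·m²/s²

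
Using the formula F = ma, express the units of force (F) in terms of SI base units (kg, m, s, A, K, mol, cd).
Units of each symbol in F = ma:
  m (mass): kg
  a (acceleration): m/s²

Multiplying the contributions: [kg] · [m/s²]
Adding exponents of each base unit: kg: 1, m: 1, s: -2
SI base units of force: kg·m/s²

Answer: kg·m/s²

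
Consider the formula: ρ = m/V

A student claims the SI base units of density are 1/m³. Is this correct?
Units of each symbol in ρ = m/V:
  m (mass): kg
  V (volume): m³  → in the denominator, contributes 1/m³

Multiplying the contributions: [kg] · [1/m³]
Adding exponents of each base unit: kg: 1, m: -3
SI base units of density: kg/m³

The claimed units 1/m³ (exponents m: -3) do not match the derived units kg/m³ (exponents kg: 1, m: -3), so the claim is incorrect.

Answer: No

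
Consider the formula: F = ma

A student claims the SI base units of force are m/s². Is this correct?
Units of each symbol in F = ma:
  m (mass): kg
  a (acceleration): m/s²

Multiplying the contributions: [kg] · [m/s²]
Adding exponents of each base unit: kg: 1, m: 1, s: -2
SI base units of force: kg·m/s²

The claimed units m/s² (exponents m: 1, s: -2) do not match the derived units kg·m/s² (exponents kg: 1, m: 1, s: -2), so the claim is incorrect.

Answer: No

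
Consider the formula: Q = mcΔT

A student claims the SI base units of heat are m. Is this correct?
Units of each symbol in Q = mcΔT:
  m (mass): kg
  c (specific heat capacity, in J/(kg·K)): m²/(s²·K)
  ΔT (temperature change): K

Multiplying the contributions: [kg] · [m²/(s²·K)] · [K]
Adding exponents of each base unit: kg: 1, m: 2, s: -2
SI base units of heat: kg·m²/s²

The claimed units m (exponents m: 1) do not match the derived units kg·m²/s² (exponents kg: 1, m: 2, s: -2), so the claim is incorrect.

Answer: No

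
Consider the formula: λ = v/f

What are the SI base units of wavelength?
Units of each symbol in λ = v/f:
  v (wave speed): m/s
  f (frequency): 1/s  → in the denominator, contributes s

Multiplying the contributions: [m/s] · [s]
Adding exponents of each base unit: m: 1
SI base units of wavelength: m

Answer: m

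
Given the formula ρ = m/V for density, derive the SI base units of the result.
Units of each symbol in ρ = m/V:
  m (mass): kg
  V (volume): m³  → in the denominator, contributes 1/m³

Multiplying the contributions: [kg] · [1/m³]
Adding exponents of each base unit: kg: 1, m: -3
SI base units of density: kg/m³

Answer: kg/m³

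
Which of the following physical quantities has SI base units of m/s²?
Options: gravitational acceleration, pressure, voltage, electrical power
Checking the SI base units of each option:
  gravitational acceleration (g = GM/r²): m/s²  ✓ matches
  pressure (P = F/A): kg/(m·s²)  ✗
  voltage (V = IR): kg·m²/(s³·A)  ✗
  electrical power (P = IV): kg·m²/s³  ✗

Only gravitational acceleration has units m/s².

Answer: gravitational acceleration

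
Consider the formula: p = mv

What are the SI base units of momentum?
Units of each symbol in p = mv:
  m (mass): kg
  v (velocity): m/s

Multiplying the contributions: [kg] · [m/s]
Adding exponents of each base unit: kg: 1, m: 1, s: -1
SI base units of momentum: kg·m/s

Answer: kg·m/s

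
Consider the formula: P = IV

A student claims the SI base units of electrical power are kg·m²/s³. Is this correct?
Units of each symbol in P = IV:
  I (current): A
  V (voltage, in volts): kg·m²/(s³·A)

Multiplying the contributions: [A] · [kg·m²/(s³·A)]
Adding exponents of each base unit: kg: 1, m: 2, s: -3
SI base units of electrical power: kg·m²/s³

The claimed units kg·m²/s³ match the derived units, so the claim is correct.

Answer: Yes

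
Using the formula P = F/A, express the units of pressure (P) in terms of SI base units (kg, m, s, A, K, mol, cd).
Units of each symbol in P = F/A:
  F (force): kg·m/s²
  A (area): m²  → in the denominator, contributes 1/m²

Multiplying the contributions: [kg·m/s²] · [1/m²]
Adding exponents of each base unit: kg: 1, m: -1, s: -2
SI base units of pressure: kg/(m·s²)

Answer: kg/(m·s²)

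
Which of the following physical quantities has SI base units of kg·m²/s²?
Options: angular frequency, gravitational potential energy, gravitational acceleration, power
Checking the SI base units of each option:
  angular frequency (ω = 2πf): 1/s  ✗
  gravitational potential energy (U = -GMm/r): kg·m²/s²  ✓ matches
  gravitational acceleration (g = GM/r²): m/s²  ✗
  power (P = W/t): kg·m²/s³  ✗

Only gravitational potential energy has units kg·m²/s².

Answer: gravitational potential energy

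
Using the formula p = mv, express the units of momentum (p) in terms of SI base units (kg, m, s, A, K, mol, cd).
Units of each symbol in p = mv:
  m (mass): kg
  v (velocity): m/s

Multiplying the contributions: [kg] · [m/s]
Adding exponents of each base unit: kg: 1, m: 1, s: -1
SI base units of momentum: kg·m/s

Answer: kg·m/s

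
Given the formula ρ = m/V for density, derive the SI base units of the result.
Units of each symbol in ρ = m/V:
  m (mass): kg
  V (volume): m³  → in the denominator, contributes 1/m³

Multiplying the contributions: [kg] · [1/m³]
Adding exponents of each base unit: kg: 1, m: -3
SI base units of density: kg/m³

Answer: kg/m³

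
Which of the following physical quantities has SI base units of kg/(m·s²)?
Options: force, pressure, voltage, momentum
Checking the SI base units of each option:
  force (F = ma): kg·m/s²  ✗
  pressure (P = F/A): kg/(m·s²)  ✓ matches
  voltage (V = IR): kg·m²/(s³·A)  ✗
  momentum (p = mv): kg·m/s  ✗

Only pressure has units kg/(m·s²).

Answer: pressure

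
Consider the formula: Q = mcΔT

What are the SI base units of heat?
Units of each symbol in Q = mcΔT:
  m (mass): kg
  c (specific heat capacity, in J/(kg·K)): m²/(s²·K)
  ΔT (temperature change): K

Multiplying the contributions: [kg] · [m²/(s²·K)] · [K]
Adding exponents of each base unit: kg: 1, m: 2, s: -2
SI base units of heat: kg·m²/s²

Answer: kg·m²/s²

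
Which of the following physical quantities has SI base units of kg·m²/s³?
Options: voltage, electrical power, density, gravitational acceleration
Checking the SI base units of each option:
  voltage (V = IR): kg·m²/(s³·A)  ✗
  electrical power (P = IV): kg·m²/s³  ✓ matches
  density (ρ = m/V): kg/m³  ✗
  gravitational acceleration (g = GM/r²): m/s²  ✗

Only electrical power has units kg·m²/s³.

Answer: electrical power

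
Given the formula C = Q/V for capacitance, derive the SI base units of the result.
Units of each symbol in C = Q/V:
  Q (charge, in coulombs): s·A
  V (voltage, in volts): kg·m²/(s³·A)  → in the denominator, contributes s³·A/(kg·m²)

Multiplying the contributions: [s·A] · [s³·A/(kg·m²)]
Adding exponents of each base unit: kg: -1, m: -2, s: 4, A: 2
SI base units of capacitance: s⁴·A²/(kg·m²)

Answer: s⁴·A²/(kg·m²)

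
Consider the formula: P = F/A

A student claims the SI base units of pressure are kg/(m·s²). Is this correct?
Units of each symbol in P = F/A:
  F (force): kg·m/s²
  A (area): m²  → in the denominator, contributes 1/m²

Multiplying the contributions: [kg·m/s²] · [1/m²]
Adding exponents of each base unit: kg: 1, m: -1, s: -2
SI base units of pressure: kg/(m·s²)

The claimed units kg/(m·s²) match the derived units, so the claim is correct.

Answer: Yes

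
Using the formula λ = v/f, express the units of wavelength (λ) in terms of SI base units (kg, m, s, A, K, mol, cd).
Units of each symbol in λ = v/f:
  v (wave speed): m/s
  f (frequency): 1/s  → in the denominator, contributes s

Multiplying the contributions: [m/s] · [s]
Adding exponents of each base unit: m: 1
SI base units of wavelength: m

Answer: m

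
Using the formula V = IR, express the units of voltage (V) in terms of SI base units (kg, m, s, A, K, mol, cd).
Units of each symbol in V = IR:
  I (current): A
  R (resistance, in ohms): kg·m²/(s³·A²)

Multiplying the contributions: [A] · [kg·m²/(s³·A²)]
Adding exponents of each base unit: kg: 1, m: 2, s: -3, A: -1
SI base units of voltage: kg·m²/(s³·A)

Answer: kg·m²/(s³·A)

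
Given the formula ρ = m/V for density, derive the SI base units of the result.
Units of each symbol in ρ = m/V:
  m (mass): kg
  V (volume): m³  → in the denominator, contributes 1/m³

Multiplying the contributions: [kg] · [1/m³]
Adding exponents of each base unit: kg: 1, m: -3
SI base units of density: kg/m³

Answer: kg/m³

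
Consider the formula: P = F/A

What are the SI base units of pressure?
Units of each symbol in P = F/A:
  F (force): kg·m/s²
  A (area): m²  → in the denominator, contributes 1/m²

Multiplying the contributions: [kg·m/s²] · [1/m²]
Adding exponents of each base unit: kg: 1, m: -1, s: -2
SI base units of pressure: kg/(m·s²)

Answer: kg/(m·s²)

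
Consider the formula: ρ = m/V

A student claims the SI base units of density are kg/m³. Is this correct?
Units of each symbol in ρ = m/V:
  m (mass): kg
  V (volume): m³  → in the denominator, contributes 1/m³

Multiplying the contributions: [kg] · [1/m³]
Adding exponents of each base unit: kg: 1, m: -3
SI base units of density: kg/m³

The claimed units kg/m³ match the derived units, so the claim is correct.

Answer: Yes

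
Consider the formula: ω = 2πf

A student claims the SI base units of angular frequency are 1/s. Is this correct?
Units of each symbol in ω = 2πf:
  f (frequency): 1/s
  The factor 2π is dimensionless.

Multiplying the contributions: [1/s]
Adding exponents of each base unit: s: -1
SI base units of angular frequency: 1/s

The claimed units 1/s match the derived units, so the claim is correct.

Answer: Yes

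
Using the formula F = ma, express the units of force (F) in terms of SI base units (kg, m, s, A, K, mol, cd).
Units of each symbol in F = ma:
  m (mass): kg
  a (acceleration): m/s²

Multiplying the contributions: [kg] · [m/s²]
Adding exponents of each base unit: kg: 1, m: 1, s: -2
SI base units of force: kg·m/s²

Answer: kg·m/s²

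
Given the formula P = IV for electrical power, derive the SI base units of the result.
Units of each symbol in P = IV:
  I (current): A
  V (voltage, in volts): kg·m²/(s³·A)

Multiplying the contributions: [A] · [kg·m²/(s³·A)]
Adding exponents of each base unit: kg: 1, m: 2, s: -3
SI base units of electrical power: kg·m²/s³

Answer: kg·m²/s³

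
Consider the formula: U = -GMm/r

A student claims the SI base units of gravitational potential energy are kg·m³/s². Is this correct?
Units of each symbol in U = -GMm/r:
  G (gravitational constant): m³/(kg·s²)
  M (mass): kg
  m (mass): kg
  r (distance): m  → in the denominator, contributes 1/m
  The minus sign does not affect the units.

Multiplying the contributions: [m³/(kg·s²)] · [kg] · [kg] · [1/m]
Adding exponents of each base unit: kg: 1, m: 2, s: -2
SI base units of gravitational potential energy: kg·m²/s²

The claimed units kg·m³/s² (exponents kg: 1, m: 3, s: -2) do not match the derived units kg·m²/s² (exponents kg: 1, m: 2, s: -2), so the claim is incorrect.

Answer: No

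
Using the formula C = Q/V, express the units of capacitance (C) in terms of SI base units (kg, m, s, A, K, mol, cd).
Units of each symbol in C = Q/V:
  Q (charge, in coulombs): s·A
  V (voltage, in volts): kg·m²/(s³·A)  → in the denominator, contributes s³·A/(kg·m²)

Multiplying the contributions: [s·A] · [s³·A/(kg·m²)]
Adding exponents of each base unit: kg: -1, m: -2, s: 4, A: 2
SI base units of capacitance: s⁴·A²/(kg·m²)

Answer: s⁴·A²/(kg·m²)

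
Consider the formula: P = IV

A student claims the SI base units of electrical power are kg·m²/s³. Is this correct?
Units of each symbol in P = IV:
  I (current): A
  V (voltage, in volts): kg·m²/(s³·A)

Multiplying the contributions: [A] · [kg·m²/(s³·A)]
Adding exponents of each base unit: kg: 1, m: 2, s: -3
SI base units of electrical power: kg·m²/s³

The claimed units kg·m²/s³ match the derived units, so the claim is correct.

Answer: Yes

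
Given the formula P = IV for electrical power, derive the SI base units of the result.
Units of each symbol in P = IV:
  I (current): A
  V (voltage, in volts): kg·m²/(s³·A)

Multiplying the contributions: [A] · [kg·m²/(s³·A)]
Adding exponents of each base unit: kg: 1, m: 2, s: -3
SI base units of electrical power: kg·m²/s³

Answer: kg·m²/s³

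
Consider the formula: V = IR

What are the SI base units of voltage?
Units of each symbol in V = IR:
  I (current): A
  R (resistance, in ohms): kg·m²/(s³·A²)

Multiplying the contributions: [A] · [kg·m²/(s³·A²)]
Adding exponents of each base unit: kg: 1, m: 2, s: -3, A: -1
SI base units of voltage: kg·m²/(s³·A)

Answer: kg·m²/(s³·A)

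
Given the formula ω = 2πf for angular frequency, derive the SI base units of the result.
Units of each symbol in ω = 2πf:
  f (frequency): 1/s
  The factor 2π is dimensionless.

Multiplying the contributions: [1/s]
Adding exponents of each base unit: s: -1
SI base units of angular frequency: 1/s

Answer: 1/s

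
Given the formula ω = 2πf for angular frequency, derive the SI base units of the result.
Units of each symbol in ω = 2πf:
  f (frequency): 1/s
  The factor 2π is dimensionless.

Multiplying the contributions: [1/s]
Adding exponents of each base unit: s: -1
SI base units of angular frequency: 1/s

Answer: 1/s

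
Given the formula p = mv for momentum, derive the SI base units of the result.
Units of each symbol in p = mv:
  m (mass): kg
  v (velocity): m/s

Multiplying the contributions: [kg] · [m/s]
Adding exponents of each base unit: kg: 1, m: 1, s: -1
SI base units of momentum: kg·m/s

Answer: kg·m/s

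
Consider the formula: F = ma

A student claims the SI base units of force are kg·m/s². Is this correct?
Units of each symbol in F = ma:
  m (mass): kg
  a (acceleration): m/s²

Multiplying the contributions: [kg] · [m/s²]
Adding exponents of each base unit: kg: 1, m: 1, s: -2
SI base units of force: kg·m/s²

The claimed units kg·m/s² match the derived units, so the claim is correct.

Answer: Yes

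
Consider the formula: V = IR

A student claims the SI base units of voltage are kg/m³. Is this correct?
Units of each symbol in V = IR:
  I (current): A
  R (resistance, in ohms): kg·m²/(s³·A²)

Multiplying the contributions: [A] · [kg·m²/(s³·A²)]
Adding exponents of each base unit: kg: 1, m: 2, s: -3, A: -1
SI base units of voltage: kg·m²/(s³·A)

The claimed units kg/m³ (exponents kg: 1, m: -3) do not match the derived units kg·m²/(s³·A) (exponents kg: 1, m: 2, s: -3, A: -1), so the claim is incorrect.

Answer: No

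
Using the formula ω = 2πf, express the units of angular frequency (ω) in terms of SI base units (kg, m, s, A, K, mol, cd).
Units of each symbol in ω = 2πf:
  f (frequency): 1/s
  The factor 2π is dimensionless.

Multiplying the contributions: [1/s]
Adding exponents of each base unit: s: -1
SI base units of angular frequency: 1/s

Answer: 1/s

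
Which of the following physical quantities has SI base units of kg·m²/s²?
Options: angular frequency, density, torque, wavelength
Checking the SI base units of each option:
  angular frequency (ω = 2πf): 1/s  ✗
  density (ρ = m/V): kg/m³  ✗
  torque (τ = Fr): kg·m²/s²  ✓ matches
  wavelength (λ = v/f): m  ✗

Only torque has units kg·m²/s².

Answer: torque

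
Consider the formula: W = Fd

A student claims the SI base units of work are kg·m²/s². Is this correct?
Units of each symbol in W = Fd:
  F (force): kg·m/s²
  d (displacement): m

Multiplying the contributions: [kg·m/s²] · [m]
Adding exponents of each base unit: kg: 1, m: 2, s: -2
SI base units of work: kg·m²/s²

The claimed units kg·m²/s² match the derived units, so the claim is correct.

Answer: Yes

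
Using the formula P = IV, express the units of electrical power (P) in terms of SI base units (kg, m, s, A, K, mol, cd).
Units of each symbol in P = IV:
  I (current): A
  V (voltage, in volts): kg·m²/(s³·A)

Multiplying the contributions: [A] · [kg·m²/(s³·A)]
Adding exponents of each base unit: kg: 1, m: 2, s: -3
SI base units of electrical power: kg·m²/s³

Answer: kg·m²/s³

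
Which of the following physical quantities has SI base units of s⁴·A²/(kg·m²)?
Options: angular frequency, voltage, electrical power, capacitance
Checking the SI base units of each option:
  angular frequency (ω = 2πf): 1/s  ✗
  voltage (V = IR): kg·m²/(s³·A)  ✗
  electrical power (P = IV): kg·m²/s³  ✗
  capacitance (C = Q/V): s⁴·A²/(kg·m²)  ✓ matches

Only capacitance has units s⁴·A²/(kg·m²).

Answer: capacitance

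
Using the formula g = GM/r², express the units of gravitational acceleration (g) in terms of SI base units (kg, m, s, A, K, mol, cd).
Units of each symbol in g = GM/r²:
  G (gravitational constant): m³/(kg·s²)
  M (mass): kg
  r (distance): m  → to the power 2 in the denominator, contributes 1/m²

Multiplying the contributions: [m³/(kg·s²)] · [kg] · [1/m²]
Adding exponents of each base unit: m: 1, s: -2
SI base units of gravitational acceleration: m/s²

Answer: m/s²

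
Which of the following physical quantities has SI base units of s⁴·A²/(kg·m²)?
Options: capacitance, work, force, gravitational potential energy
Checking the SI base units of each option:
  capacitance (C = Q/V): s⁴·A²/(kg·m²)  ✓ matches
  work (W = Fd): kg·m²/s²  ✗
  force (F = ma): kg·m/s²  ✗
  gravitational potential energy (U = -GMm/r): kg·m²/s²  ✗

Only capacitance has units s⁴·A²/(kg·m²).

Answer: capacitance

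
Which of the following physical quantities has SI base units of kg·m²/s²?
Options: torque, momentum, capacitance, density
Checking the SI base units of each option:
  torque (τ = Fr): kg·m²/s²  ✓ matches
  momentum (p = mv): kg·m/s  ✗
  capacitance (C = Q/V): s⁴·A²/(kg·m²)  ✗
  density (ρ = m/V): kg/m³  ✗

Only torque has units kg·m²/s².

Answer: torque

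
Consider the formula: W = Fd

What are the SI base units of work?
Units of each symbol in W = Fd:
  F (force): kg·m/s²
  d (displacement): m

Multiplying the contributions: [kg·m/s²] · [m]
Adding exponents of each base unit: kg: 1, m: 2, s: -2
SI base units of work: kg·m²/s²

Answer: kg·m²/s²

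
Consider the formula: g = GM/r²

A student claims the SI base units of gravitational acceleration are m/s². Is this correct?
Units of each symbol in g = GM/r²:
  G (gravitational constant): m³/(kg·s²)
  M (mass): kg
  r (distance): m  → to the power 2 in the denominator, contributes 1/m²

Multiplying the contributions: [m³/(kg·s²)] · [kg] · [1/m²]
Adding exponents of each base unit: m: 1, s: -2
SI base units of gravitational acceleration: m/s²

The claimed units m/s² match the derived units, so the claim is correct.

Answer: Yes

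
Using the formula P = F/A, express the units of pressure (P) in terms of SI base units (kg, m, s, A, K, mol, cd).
Units of each symbol in P = F/A:
  F (force): kg·m/s²
  A (area): m²  → in the denominator, contributes 1/m²

Multiplying the contributions: [kg·m/s²] · [1/m²]
Adding exponents of each base unit: kg: 1, m: -1, s: -2
SI base units of pressure: kg/(m·s²)

Answer: kg/(m·s²)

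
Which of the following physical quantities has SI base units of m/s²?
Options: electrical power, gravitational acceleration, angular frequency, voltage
Checking the SI base units of each option:
  electrical power (P = IV): kg·m²/s³  ✗
  gravitational acceleration (g = GM/r²): m/s²  ✓ matches
  angular frequency (ω = 2πf): 1/s  ✗
  voltage (V = IR): kg·m²/(s³·A)  ✗

Only gravitational acceleration has units m/s².

Answer: gravitational acceleration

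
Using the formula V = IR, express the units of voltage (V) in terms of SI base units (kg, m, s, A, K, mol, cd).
Units of each symbol in V = IR:
  I (current): A
  R (resistance, in ohms): kg·m²/(s³·A²)

Multiplying the contributions: [A] · [kg·m²/(s³·A²)]
Adding exponents of each base unit: kg: 1, m: 2, s: -3, A: -1
SI base units of voltage: kg·m²/(s³·A)

Answer: kg·m²/(s³·A)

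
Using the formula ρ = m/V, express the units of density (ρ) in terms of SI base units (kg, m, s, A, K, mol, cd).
Units of each symbol in ρ = m/V:
  m (mass): kg
  V (volume): m³  → in the denominator, contributes 1/m³

Multiplying the contributions: [kg] · [1/m³]
Adding exponents of each base unit: kg: 1, m: -3
SI base units of density: kg/m³

Answer: kg/m³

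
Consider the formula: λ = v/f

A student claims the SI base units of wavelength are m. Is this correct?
Units of each symbol in λ = v/f:
  v (wave speed): m/s
  f (frequency): 1/s  → in the denominator, contributes s

Multiplying the contributions: [m/s] · [s]
Adding exponents of each base unit: m: 1
SI base units of wavelength: m

The claimed units m match the derived units, so the claim is correct.

Answer: Yes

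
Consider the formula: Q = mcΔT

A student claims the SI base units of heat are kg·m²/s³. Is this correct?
Units of each symbol in Q = mcΔT:
  m (mass): kg
  c (specific heat capacity, in J/(kg·K)): m²/(s²·K)
  ΔT (temperature change): K

Multiplying the contributions: [kg] · [m²/(s²·K)] · [K]
Adding exponents of each base unit: kg: 1, m: 2, s: -2
SI base units of heat: kg·m²/s²

The claimed units kg·m²/s³ (exponents kg: 1, m: 2, s: -3) do not match the derived units kg·m²/s² (exponents kg: 1, m: 2, s: -2), so the claim is incorrect.

Answer: No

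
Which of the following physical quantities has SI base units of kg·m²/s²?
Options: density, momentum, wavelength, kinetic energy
Checking the SI base units of each option:
  density (ρ = m/V): kg/m³  ✗
  momentum (p = mv): kg·m/s  ✗
  wavelength (λ = v/f): m  ✗
  kinetic energy (E = ½mv²): kg·m²/s²  ✓ matches

Only kinetic energy has units kg·m²/s².

Answer: kinetic energy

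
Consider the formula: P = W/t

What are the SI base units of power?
Units of each symbol in P = W/t:
  W (work): kg·m²/s²
  t (time): s  → in the denominator, contributes 1/s

Multiplying the contributions: [kg·m²/s²] · [1/s]
Adding exponents of each base unit: kg: 1, m: 2, s: -3
SI base units of power: kg·m²/s³

Answer: kg·m²/s³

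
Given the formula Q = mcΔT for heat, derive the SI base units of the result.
Units of each symbol in Q = mcΔT:
  m (mass): kg
  c (specific heat capacity, in J/(kg·K)): m²/(s²·K)
  ΔT (temperature change): K

Multiplying the contributions: [kg] · [m²/(s²·K)] · [K]
Adding exponents of each base unit: kg: 1, m: 2, s: -2
SI base units of heat: kg·m²/s²

Answer: kg·m²/s²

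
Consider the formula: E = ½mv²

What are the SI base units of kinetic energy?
Units of each symbol in E = ½mv²:
  m (mass): kg
  v (speed): m/s  → to the power 2, contributes m²/s²
  The factor ½ is dimensionless.

Multiplying the contributions: [kg] · [m²/s²]
Adding exponents of each base unit: kg: 1, m: 2, s: -2
SI base units of kinetic energy: kg·m²/s²

Answer: kg·m²/s²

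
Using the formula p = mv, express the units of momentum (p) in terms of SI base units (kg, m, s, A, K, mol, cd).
Units of each symbol in p = mv:
  m (mass): kg
  v (velocity): m/s

Multiplying the contributions: [kg] · [m/s]
Adding exponents of each base unit: kg: 1, m: 1, s: -1
SI base units of momentum: kg·m/s

Answer: kg·m/s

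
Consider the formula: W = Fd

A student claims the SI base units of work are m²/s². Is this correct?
Units of each symbol in W = Fd:
  F (force): kg·m/s²
  d (displacement): m

Multiplying the contributions: [kg·m/s²] · [m]
Adding exponents of each base unit: kg: 1, m: 2, s: -2
SI base units of work: kg·m²/s²

The claimed units m²/s² (exponents m: 2, s: -2) do not match the derived units kg·m²/s² (exponents kg: 1, m: 2, s: -2), so the claim is incorrect.

Answer: No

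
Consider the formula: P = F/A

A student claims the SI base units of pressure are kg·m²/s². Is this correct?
Units of each symbol in P = F/A:
  F (force): kg·m/s²
  A (area): m²  → in the denominator, contributes 1/m²

Multiplying the contributions: [kg·m/s²] · [1/m²]
Adding exponents of each base unit: kg: 1, m: -1, s: -2
SI base units of pressure: kg/(m·s²)

The claimed units kg·m²/s² (exponents kg: 1, m: 2, s: -2) do not match the derived units kg/(m·s²) (exponents kg: 1, m: -1, s: -2), so the claim is incorrect.

Answer: No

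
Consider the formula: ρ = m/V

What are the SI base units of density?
Units of each symbol in ρ = m/V:
  m (mass): kg
  V (volume): m³  → in the denominator, contributes 1/m³

Multiplying the contributions: [kg] · [1/m³]
Adding exponents of each base unit: kg: 1, m: -3
SI base units of density: kg/m³

Answer: kg/m³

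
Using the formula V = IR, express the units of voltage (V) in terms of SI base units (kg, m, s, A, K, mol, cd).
Units of each symbol in V = IR:
  I (current): A
  R (resistance, in ohms): kg·m²/(s³·A²)

Multiplying the contributions: [A] · [kg·m²/(s³·A²)]
Adding exponents of each base unit: kg: 1, m: 2, s: -3, A: -1
SI base units of voltage: kg·m²/(s³·A)

Answer: kg·m²/(s³·A)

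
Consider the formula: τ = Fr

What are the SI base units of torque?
Units of each symbol in τ = Fr:
  F (force): kg·m/s²
  r (lever arm): m

Multiplying the contributions: [kg·m/s²] · [m]
Adding exponents of each base unit: kg: 1, m: 2, s: -2
SI base units of torque: kg·m²/s²

Answer: kg·m²/s²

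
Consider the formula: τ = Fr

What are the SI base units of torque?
Units of each symbol in τ = Fr:
  F (force): kg·m/s²
  r (lever arm): m

Multiplying the contributions: [kg·m/s²] · [m]
Adding exponents of each base unit: kg: 1, m: 2, s: -2
SI base units of torque: kg·m²/s²

Answer: kg·m²/s²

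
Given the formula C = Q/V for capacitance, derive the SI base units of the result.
Units of each symbol in C = Q/V:
  Q (charge, in coulombs): s·A
  V (voltage, in volts): kg·m²/(s³·A)  → in the denominator, contributes s³·A/(kg·m²)

Multiplying the contributions: [s·A] · [s³·A/(kg·m²)]
Adding exponents of each base unit: kg: -1, m: -2, s: 4, A: 2
SI base units of capacitance: s⁴·A²/(kg·m²)

Answer: s⁴·A²/(kg·m²)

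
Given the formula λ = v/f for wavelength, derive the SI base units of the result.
Units of each symbol in λ = v/f:
  v (wave speed): m/s
  f (frequency): 1/s  → in the denominator, contributes s

Multiplying the contributions: [m/s] · [s]
Adding exponents of each base unit: m: 1
SI base units of wavelength: m

Answer: m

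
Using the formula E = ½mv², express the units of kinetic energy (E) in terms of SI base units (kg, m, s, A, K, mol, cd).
Units of each symbol in E = ½mv²:
  m (mass): kg
  v (speed): m/s  → to the power 2, contributes m²/s²
  The factor ½ is dimensionless.

Multiplying the contributions: [kg] · [m²/s²]
Adding exponents of each base unit: kg: 1, m: 2, s: -2
SI base units of kinetic energy: kg·m²/s²

Answer: kg·m²/s²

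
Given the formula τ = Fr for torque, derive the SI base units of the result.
Units of each symbol in τ = Fr:
  F (force): kg·m/s²
  r (lever arm): m

Multiplying the contributions: [kg·m/s²] · [m]
Adding exponents of each base unit: kg: 1, m: 2, s: -2
SI base units of torque: kg·m²/s²

Answer: kg·m²/s²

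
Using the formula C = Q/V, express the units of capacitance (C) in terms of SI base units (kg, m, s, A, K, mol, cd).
Units of each symbol in C = Q/V:
  Q (charge, in coulombs): s·A
  V (voltage, in volts): kg·m²/(s³·A)  → in the denominator, contributes s³·A/(kg·m²)

Multiplying the contributions: [s·A] · [s³·A/(kg·m²)]
Adding exponents of each base unit: kg: -1, m: -2, s: 4, A: 2
SI base units of capacitance: s⁴·A²/(kg·m²)

Answer: s⁴·A²/(kg·m²)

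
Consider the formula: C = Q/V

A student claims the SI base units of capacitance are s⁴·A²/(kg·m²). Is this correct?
Units of each symbol in C = Q/V:
  Q (charge, in coulombs): s·A
  V (voltage, in volts): kg·m²/(s³·A)  → in the denominator, contributes s³·A/(kg·m²)

Multiplying the contributions: [s·A] · [s³·A/(kg·m²)]
Adding exponents of each base unit: kg: -1, m: -2, s: 4, A: 2
SI base units of capacitance: s⁴·A²/(kg·m²)

The claimed units s⁴·A²/(kg·m²) match the derived units, so the claim is correct.

Answer: Yes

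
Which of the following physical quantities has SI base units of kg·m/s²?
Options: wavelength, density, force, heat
Checking the SI base units of each option:
  wavelength (λ = v/f): m  ✗
  density (ρ = m/V): kg/m³  ✗
  force (F = ma): kg·m/s²  ✓ matches
  heat (Q = mcΔT): kg·m²/s²  ✗

Only force has units kg·m/s².

Answer: force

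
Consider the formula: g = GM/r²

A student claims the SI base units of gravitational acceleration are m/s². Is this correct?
Units of each symbol in g = GM/r²:
  G (gravitational constant): m³/(kg·s²)
  M (mass): kg
  r (distance): m  → to the power 2 in the denominator, contributes 1/m²

Multiplying the contributions: [m³/(kg·s²)] · [kg] · [1/m²]
Adding exponents of each base unit: m: 1, s: -2
SI base units of gravitational acceleration: m/s²

The claimed units m/s² match the derived units, so the claim is correct.

Answer: Yes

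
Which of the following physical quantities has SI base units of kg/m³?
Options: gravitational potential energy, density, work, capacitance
Checking the SI base units of each option:
  gravitational potential energy (U = -GMm/r): kg·m²/s²  ✗
  density (ρ = m/V): kg/m³  ✓ matches
  work (W = Fd): kg·m²/s²  ✗
  capacitance (C = Q/V): s⁴·A²/(kg·m²)  ✗

Only density has units kg/m³.

Answer: density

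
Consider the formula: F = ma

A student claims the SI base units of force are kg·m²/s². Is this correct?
Units of each symbol in F = ma:
  m (mass): kg
  a (acceleration): m/s²

Multiplying the contributions: [kg] · [m/s²]
Adding exponents of each base unit: kg: 1, m: 1, s: -2
SI base units of force: kg·m/s²

The claimed units kg·m²/s² (exponents kg: 1, m: 2, s: -2) do not match the derived units kg·m/s² (exponents kg: 1, m: 1, s: -2), so the claim is incorrect.

Answer: No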